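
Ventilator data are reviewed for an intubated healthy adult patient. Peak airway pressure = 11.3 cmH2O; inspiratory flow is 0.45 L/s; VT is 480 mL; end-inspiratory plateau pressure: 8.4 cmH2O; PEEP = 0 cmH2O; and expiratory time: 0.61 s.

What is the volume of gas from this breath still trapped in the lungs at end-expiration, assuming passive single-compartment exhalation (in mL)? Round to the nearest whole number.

92

R = (PIP − Pplat)/V̇ = (11.3 − 8.4) / 0.45 = 2.9/0.45 = 6.444 cmH2O·s/L.
C = Vt/(Pplat − PEEP) = 480.0 / (8.4 − 0) = 480.0/8.4 = 57.143 mL/cmH2O.
τ = R × C = 6.444 × 0.05714 L/cmH2O = 0.3682 s.
Fraction remaining = e^(−Te/τ) = e^(−0.61/0.3682) = 0.1908.
Trapped volume = 480.0 × 0.1908 = 91.584 mL.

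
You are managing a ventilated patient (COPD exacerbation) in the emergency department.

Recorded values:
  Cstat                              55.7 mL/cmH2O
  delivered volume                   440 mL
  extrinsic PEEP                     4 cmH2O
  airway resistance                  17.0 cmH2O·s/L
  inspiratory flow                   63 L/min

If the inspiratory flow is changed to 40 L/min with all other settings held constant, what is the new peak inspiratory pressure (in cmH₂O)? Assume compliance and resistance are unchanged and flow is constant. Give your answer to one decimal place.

23.2

Flow: 63 L/min ÷ 60 = 1.05 L/s.
New flow: 40 L/min ÷ 60 = 0.6667 L/s.
PIP = Vt/C + R·V̇ + PEEP (constant-flow equation of motion).
Only the resistive term changes: ΔPIP = R × ΔV̇ = 17.0 × (0.6667 − 1.05) = 17.0 × -0.3833 = -6.516 cmH2O.
Original PIP = 440/55.7 + 17.0×1.05 + 4 = 29.749 cmH2O; new PIP = 29.749 + (-6.516) = 23.233 cmH2O.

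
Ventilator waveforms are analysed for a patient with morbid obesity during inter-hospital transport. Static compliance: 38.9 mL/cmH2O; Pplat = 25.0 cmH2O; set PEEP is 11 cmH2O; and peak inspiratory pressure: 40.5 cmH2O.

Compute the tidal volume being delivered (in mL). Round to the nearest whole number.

Vt = Cstat × (Pplat − PEEP) = 38.9 × (25.0 − 11) = 38.9 × 14.0 = 544.6 mL.

545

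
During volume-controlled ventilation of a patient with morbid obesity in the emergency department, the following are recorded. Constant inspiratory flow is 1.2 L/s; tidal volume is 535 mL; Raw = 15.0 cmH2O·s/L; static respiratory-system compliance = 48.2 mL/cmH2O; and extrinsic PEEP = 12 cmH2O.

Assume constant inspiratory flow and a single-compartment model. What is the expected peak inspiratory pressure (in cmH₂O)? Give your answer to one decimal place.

41.1

Equation of motion (constant flow): PIP = Vt/C + R·V̇ + PEEP.
PIP = 535/48.2 + 15.0×1.2 + 12 = 11.1 + 18.0 + 12 = 41.1 cmH2O.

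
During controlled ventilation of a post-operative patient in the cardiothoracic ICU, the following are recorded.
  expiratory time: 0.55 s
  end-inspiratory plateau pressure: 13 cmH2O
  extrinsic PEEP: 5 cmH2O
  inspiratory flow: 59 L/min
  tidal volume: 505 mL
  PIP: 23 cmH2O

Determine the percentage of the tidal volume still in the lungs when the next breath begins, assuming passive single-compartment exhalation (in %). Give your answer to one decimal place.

Flow: 59 L/min ÷ 60 = 0.9833 L/s.
R = (PIP − Pplat)/V̇ = (23 − 13) / 0.9833 = 10.0/0.9833 = 10.17 cmH2O·s/L.
C = Vt/(Pplat − PEEP) = 505.0 / (13 − 5) = 505.0/8.0 = 63.125 mL/cmH2O.
τ = R × C = 10.17 × 0.06313 L/cmH2O = 0.642 s.
Fraction remaining at end-expiration = e^(−Te/τ) = e^(−0.55/0.642) = 0.4246 → 42.46%.

42.5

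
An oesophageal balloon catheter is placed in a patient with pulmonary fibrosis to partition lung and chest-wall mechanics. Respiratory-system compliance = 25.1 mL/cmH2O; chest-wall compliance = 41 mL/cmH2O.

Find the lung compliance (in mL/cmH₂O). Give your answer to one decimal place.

64.7

1/CL = 1/Crs − 1/Ccw.
1/CL = 1/25.1 − 1/41 = 0.01545.
CL = 64.725 mL/cmH2O.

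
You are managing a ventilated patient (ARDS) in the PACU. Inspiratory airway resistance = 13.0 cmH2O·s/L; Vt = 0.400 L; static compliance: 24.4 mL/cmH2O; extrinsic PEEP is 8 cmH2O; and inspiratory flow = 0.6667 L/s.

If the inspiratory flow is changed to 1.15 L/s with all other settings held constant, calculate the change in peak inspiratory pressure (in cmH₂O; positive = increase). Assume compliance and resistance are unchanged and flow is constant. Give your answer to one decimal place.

PIP = Vt/C + R·V̇ + PEEP (constant-flow equation of motion).
Only the resistive term changes: ΔPIP = R × ΔV̇ = 13.0 × (1.15 − 0.6667) = 13.0 × 0.4833 = 6.283 cmH2O.

6.3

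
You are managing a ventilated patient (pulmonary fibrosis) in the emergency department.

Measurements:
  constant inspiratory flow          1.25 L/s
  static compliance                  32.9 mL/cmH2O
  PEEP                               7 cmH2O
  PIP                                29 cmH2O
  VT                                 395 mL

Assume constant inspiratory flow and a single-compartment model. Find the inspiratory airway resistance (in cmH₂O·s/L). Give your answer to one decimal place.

8.0

Equation of motion (constant flow): PIP = Vt/C + R·V̇ + PEEP.
R·V̇ = PIP − Vt/C − PEEP = 29 − 395/32.9 − 7 = 29 − 12.006 − 7 = 9.994 cmH2O.
R = 9.994 / 1.25 = 7.995 cmH2O·s/L.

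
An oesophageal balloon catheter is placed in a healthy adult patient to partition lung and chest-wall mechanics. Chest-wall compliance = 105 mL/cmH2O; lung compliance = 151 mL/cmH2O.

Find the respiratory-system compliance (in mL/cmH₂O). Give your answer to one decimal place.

Lung and chest wall are elastances in series: 1/Crs = 1/CL + 1/Ccw.
1/Crs = 1/151 + 1/105 = 0.01615.
Crs = 61.92 mL/cmH2O.

61.9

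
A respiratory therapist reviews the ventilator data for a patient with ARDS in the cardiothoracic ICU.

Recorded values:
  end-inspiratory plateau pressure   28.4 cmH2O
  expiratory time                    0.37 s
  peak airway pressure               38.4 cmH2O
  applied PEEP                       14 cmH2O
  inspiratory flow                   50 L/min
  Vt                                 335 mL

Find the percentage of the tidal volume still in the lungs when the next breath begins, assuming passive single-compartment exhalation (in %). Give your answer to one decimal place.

26.6

Flow: 50 L/min ÷ 60 = 0.8333 L/s.
R = (PIP − Pplat)/V̇ = (38.4 − 28.4) / 0.8333 = 10.0/0.8333 = 12.0 cmH2O·s/L.
C = Vt/(Pplat − PEEP) = 335.0 / (28.4 − 14) = 335.0/14.4 = 23.264 mL/cmH2O.
τ = R × C = 12.0 × 0.02326 L/cmH2O = 0.2791 s.
Fraction remaining at end-expiration = e^(−Te/τ) = e^(−0.37/0.2791) = 0.2656 → 26.56%.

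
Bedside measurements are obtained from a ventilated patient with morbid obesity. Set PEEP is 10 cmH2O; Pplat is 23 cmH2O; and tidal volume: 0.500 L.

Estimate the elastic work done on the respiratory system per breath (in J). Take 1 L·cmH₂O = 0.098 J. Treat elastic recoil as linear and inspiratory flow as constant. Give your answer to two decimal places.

0.32

Elastic work ≈ ½ × (Pplat − PEEP) × Vt = 0.5 × (23 − 10) × 0.500 L = 0.5 × 13.0 × 0.500 = 3.25 L·cmH2O.
× 0.098 J/(L·cmH2O) → 0.3185 J.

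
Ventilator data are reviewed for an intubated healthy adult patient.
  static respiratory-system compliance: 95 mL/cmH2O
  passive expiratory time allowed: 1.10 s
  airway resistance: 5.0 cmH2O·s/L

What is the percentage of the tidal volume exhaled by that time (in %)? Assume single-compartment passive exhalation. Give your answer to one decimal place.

τ = R × C = 5.0 × 95 mL/cmH2O = 5.0 × 0.095 L/cmH2O = 0.475 s.
Passive exhalation: V(t)/V₀ = e^(−t/τ) = e^(−1.10/0.475) = 0.09869.
Fraction exhaled = 1 − 0.09869 = 0.9013 → 90.13%.

90.1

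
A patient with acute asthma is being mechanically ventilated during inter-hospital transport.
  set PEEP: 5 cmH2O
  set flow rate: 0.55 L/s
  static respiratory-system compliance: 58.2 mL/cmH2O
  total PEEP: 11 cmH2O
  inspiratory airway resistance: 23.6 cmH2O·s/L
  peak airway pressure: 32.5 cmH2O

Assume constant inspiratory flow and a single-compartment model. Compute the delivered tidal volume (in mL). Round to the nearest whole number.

496

Total PEEP = 11 cmH2O (set 5 + intrinsic 6); this is the baseline alveolar pressure.
Equation of motion (constant flow): PIP = Vt/C + R·V̇ + PEEP.
Vt/C = PIP − R·V̇ − PEEP = 32.5 − 12.98 − 11 = 8.52 cmH2O.
Vt = C × 8.52 = 58.2 × 8.52 = 495.86 mL.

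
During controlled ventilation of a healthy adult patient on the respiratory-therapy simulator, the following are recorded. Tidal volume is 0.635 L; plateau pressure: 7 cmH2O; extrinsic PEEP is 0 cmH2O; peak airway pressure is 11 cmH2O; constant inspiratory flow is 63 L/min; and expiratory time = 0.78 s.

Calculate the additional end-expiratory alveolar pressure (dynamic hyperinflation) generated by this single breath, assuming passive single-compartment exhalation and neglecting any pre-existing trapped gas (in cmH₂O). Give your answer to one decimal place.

0.7

Flow: 63 L/min ÷ 60 = 1.05 L/s.
R = (PIP − Pplat)/V̇ = (11 − 7) / 1.05 = 4.0/1.05 = 3.81 cmH2O·s/L.
C = Vt/(Pplat − PEEP) = 635.0 / (7 − 0) = 635.0/7.0 = 90.714 mL/cmH2O.
τ = R × C = 3.81 × 0.09071 L/cmH2O = 0.3456 s.
Fraction remaining = e^(−Te/τ) = e^(−0.78/0.3456) = 0.1047; trapped volume = 635.0 × 0.1047 = 66.485 mL.
Additional alveolar pressure from trapping ≈ V_trapped / C = 66.485 / 90.714 = 0.7329 cmH2O.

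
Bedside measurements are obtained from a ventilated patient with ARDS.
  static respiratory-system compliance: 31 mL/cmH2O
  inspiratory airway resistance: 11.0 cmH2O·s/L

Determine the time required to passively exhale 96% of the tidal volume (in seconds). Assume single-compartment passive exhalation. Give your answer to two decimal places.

1.10

τ = R × C = 11.0 × 31 mL/cmH2O = 11.0 × 0.031 L/cmH2O = 0.341 s.
Exhaled fraction f = 1 − e^(−t/τ) → t = −τ·ln(1 − f) = −0.341·ln(0.04) = 1.098 s.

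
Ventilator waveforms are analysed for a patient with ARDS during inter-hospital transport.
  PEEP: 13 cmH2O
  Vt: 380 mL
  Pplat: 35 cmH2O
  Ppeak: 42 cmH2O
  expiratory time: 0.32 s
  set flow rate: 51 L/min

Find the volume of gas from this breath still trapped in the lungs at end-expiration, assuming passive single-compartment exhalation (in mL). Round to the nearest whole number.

40

Flow: 51 L/min ÷ 60 = 0.85 L/s.
R = (PIP − Pplat)/V̇ = (42 − 35) / 0.85 = 7.0/0.85 = 8.235 cmH2O·s/L.
C = Vt/(Pplat − PEEP) = 380.0 / (35 − 13) = 380.0/22.0 = 17.273 mL/cmH2O.
τ = R × C = 8.235 × 0.01727 L/cmH2O = 0.1422 s.
Fraction remaining = e^(−Te/τ) = e^(−0.32/0.1422) = 0.1054.
Trapped volume = 380.0 × 0.1054 = 40.052 mL.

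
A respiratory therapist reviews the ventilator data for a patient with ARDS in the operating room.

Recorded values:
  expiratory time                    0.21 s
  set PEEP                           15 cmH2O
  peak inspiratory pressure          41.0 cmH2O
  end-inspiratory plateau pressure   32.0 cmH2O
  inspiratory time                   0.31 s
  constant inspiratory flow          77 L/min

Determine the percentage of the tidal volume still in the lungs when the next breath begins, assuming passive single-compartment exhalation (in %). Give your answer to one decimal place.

27.8

Flow: 77 L/min ÷ 60 = 1.2833 L/s.
Vt = flow × Ti = 1.2833 L/s × 0.31 s × 1000 mL/L = 397.82 mL.
R = (PIP − Pplat)/V̇ = (41.0 − 32.0) / 1.2833 = 9.0/1.2833 = 7.013 cmH2O·s/L.
C = Vt/(Pplat − PEEP) = 397.82 / (32.0 − 15) = 397.82/17.0 = 23.401 mL/cmH2O.
τ = R × C = 7.013 × 0.0234 L/cmH2O = 0.1641 s.
Fraction remaining at end-expiration = e^(−Te/τ) = e^(−0.21/0.1641) = 0.2781 → 27.81%.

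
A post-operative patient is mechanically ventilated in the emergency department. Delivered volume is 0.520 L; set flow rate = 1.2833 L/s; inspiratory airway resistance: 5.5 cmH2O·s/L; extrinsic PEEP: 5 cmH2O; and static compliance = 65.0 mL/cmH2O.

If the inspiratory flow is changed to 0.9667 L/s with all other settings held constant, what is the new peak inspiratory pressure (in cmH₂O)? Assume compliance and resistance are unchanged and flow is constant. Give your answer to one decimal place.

PIP = Vt/C + R·V̇ + PEEP (constant-flow equation of motion).
Only the resistive term changes: ΔPIP = R × ΔV̇ = 5.5 × (0.9667 − 1.2833) = 5.5 × -0.3166 = -1.741 cmH2O.
Original PIP = 520/65.0 + 5.5×1.2833 + 5 = 20.058 cmH2O; new PIP = 20.058 + (-1.741) = 18.317 cmH2O.

18.3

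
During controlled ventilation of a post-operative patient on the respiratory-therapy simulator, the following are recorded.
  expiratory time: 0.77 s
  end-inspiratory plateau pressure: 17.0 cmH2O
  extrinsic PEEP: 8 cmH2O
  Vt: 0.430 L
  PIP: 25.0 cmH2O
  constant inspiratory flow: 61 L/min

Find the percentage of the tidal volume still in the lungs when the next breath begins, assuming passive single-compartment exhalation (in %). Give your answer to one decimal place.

Flow: 61 L/min ÷ 60 = 1.0167 L/s.
R = (PIP − Pplat)/V̇ = (25.0 − 17.0) / 1.0167 = 8.0/1.0167 = 7.869 cmH2O·s/L.
C = Vt/(Pplat − PEEP) = 430.0 / (17.0 − 8) = 430.0/9.0 = 47.778 mL/cmH2O.
τ = R × C = 7.869 × 0.04778 L/cmH2O = 0.376 s.
Fraction remaining at end-expiration = e^(−Te/τ) = e^(−0.77/0.376) = 0.129 → 12.9%.

12.9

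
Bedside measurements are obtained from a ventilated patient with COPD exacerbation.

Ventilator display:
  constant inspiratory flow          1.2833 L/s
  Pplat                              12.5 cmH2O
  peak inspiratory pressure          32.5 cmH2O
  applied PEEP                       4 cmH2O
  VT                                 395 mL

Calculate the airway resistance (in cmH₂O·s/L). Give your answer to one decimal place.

15.6

Raw = (PIP − Pplat) / flow = (32.5 − 12.5) / 1.2833 = 20.0 / 1.2833 = 15.585 cmH2O·s/L.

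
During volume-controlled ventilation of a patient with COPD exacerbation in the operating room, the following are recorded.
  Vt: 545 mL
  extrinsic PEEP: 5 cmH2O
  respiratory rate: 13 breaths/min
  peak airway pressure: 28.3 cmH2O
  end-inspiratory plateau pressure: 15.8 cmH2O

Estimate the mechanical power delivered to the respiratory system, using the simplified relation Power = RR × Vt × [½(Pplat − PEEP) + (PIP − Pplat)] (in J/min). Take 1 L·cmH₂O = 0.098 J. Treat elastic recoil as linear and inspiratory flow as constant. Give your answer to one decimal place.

12.4

Per-breath work = Vt × [½(Pplat−PEEP) + (PIP−Pplat)] = 0.545 × [0.5×10.8 + 12.5] = 0.545 × 17.9 = 9.756 L·cmH2O.
Power = 13 × 9.756 = 126.83 L·cmH2O/min.
× 0.098 J/(L·cmH2O) → 12.429 J/min.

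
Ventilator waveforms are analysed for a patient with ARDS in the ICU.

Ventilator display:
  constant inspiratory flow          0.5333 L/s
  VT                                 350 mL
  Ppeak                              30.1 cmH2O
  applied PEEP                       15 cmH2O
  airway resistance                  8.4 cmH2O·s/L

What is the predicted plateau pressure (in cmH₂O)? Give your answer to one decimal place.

25.6

Pplat = PIP − Raw × flow = 30.1 − 8.4 × 0.5333 = 30.1 − 4.48 = 25.62 cmH2O.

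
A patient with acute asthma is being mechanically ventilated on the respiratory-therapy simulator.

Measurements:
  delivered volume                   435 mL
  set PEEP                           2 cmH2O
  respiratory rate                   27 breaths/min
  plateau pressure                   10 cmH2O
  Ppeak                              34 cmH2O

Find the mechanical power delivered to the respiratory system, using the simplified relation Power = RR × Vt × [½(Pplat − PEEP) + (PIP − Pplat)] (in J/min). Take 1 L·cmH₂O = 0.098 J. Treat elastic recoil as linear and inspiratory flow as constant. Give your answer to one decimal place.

32.2

Per-breath work = Vt × [½(Pplat−PEEP) + (PIP−Pplat)] = 0.435 × [0.5×8.0 + 24.0] = 0.435 × 28.0 = 12.18 L·cmH2O.
Power = 27 × 12.18 = 328.86 L·cmH2O/min.
× 0.098 J/(L·cmH2O) → 32.228 J/min.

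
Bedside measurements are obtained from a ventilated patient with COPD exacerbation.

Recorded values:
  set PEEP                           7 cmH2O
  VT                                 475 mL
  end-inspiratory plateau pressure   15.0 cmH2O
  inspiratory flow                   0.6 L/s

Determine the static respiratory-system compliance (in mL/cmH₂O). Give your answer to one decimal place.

Cstat = Vt / (Pplat − PEEP) = 475 / (15.0 − 7) = 475 / 8.0 = 59.375 mL/cmH2O.

59.4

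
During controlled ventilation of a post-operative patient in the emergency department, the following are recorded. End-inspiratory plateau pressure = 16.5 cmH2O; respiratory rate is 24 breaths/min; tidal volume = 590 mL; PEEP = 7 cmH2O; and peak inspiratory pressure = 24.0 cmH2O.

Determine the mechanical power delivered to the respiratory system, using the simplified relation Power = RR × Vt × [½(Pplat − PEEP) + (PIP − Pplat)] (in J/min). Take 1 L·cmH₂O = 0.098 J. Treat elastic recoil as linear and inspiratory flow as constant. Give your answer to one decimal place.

Per-breath work = Vt × [½(Pplat−PEEP) + (PIP−Pplat)] = 0.590 × [0.5×9.5 + 7.5] = 0.590 × 12.25 = 7.228 L·cmH2O.
Power = 24 × 7.228 = 173.47 L·cmH2O/min.
× 0.098 J/(L·cmH2O) → 17.0 J/min.

17.0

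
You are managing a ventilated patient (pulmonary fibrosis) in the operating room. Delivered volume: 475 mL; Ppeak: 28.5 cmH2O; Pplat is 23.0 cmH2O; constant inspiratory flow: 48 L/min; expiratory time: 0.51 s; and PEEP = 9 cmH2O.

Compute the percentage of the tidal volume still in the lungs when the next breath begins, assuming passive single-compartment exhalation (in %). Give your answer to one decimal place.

11.2

Flow: 48 L/min ÷ 60 = 0.8 L/s.
R = (PIP − Pplat)/V̇ = (28.5 − 23.0) / 0.8 = 5.5/0.8 = 6.875 cmH2O·s/L.
C = Vt/(Pplat − PEEP) = 475.0 / (23.0 − 9) = 475.0/14.0 = 33.929 mL/cmH2O.
τ = R × C = 6.875 × 0.03393 L/cmH2O = 0.2333 s.
Fraction remaining at end-expiration = e^(−Te/τ) = e^(−0.51/0.2333) = 0.1124 → 11.24%.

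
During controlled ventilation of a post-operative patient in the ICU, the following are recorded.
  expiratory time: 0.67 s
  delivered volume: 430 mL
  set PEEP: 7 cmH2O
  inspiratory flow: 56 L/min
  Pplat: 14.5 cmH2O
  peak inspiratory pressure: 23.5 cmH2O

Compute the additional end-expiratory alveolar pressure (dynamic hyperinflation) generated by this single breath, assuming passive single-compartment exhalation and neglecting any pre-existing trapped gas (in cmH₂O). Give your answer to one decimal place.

Flow: 56 L/min ÷ 60 = 0.9333 L/s.
R = (PIP − Pplat)/V̇ = (23.5 − 14.5) / 0.9333 = 9.0/0.9333 = 9.643 cmH2O·s/L.
C = Vt/(Pplat − PEEP) = 430.0 / (14.5 − 7) = 430.0/7.5 = 57.333 mL/cmH2O.
τ = R × C = 9.643 × 0.05733 L/cmH2O = 0.5528 s.
Fraction remaining = e^(−Te/τ) = e^(−0.67/0.5528) = 0.2976; trapped volume = 430.0 × 0.2976 = 127.97 mL.
Additional alveolar pressure from trapping ≈ V_trapped / C = 127.97 / 57.333 = 2.232 cmH2O.

2.2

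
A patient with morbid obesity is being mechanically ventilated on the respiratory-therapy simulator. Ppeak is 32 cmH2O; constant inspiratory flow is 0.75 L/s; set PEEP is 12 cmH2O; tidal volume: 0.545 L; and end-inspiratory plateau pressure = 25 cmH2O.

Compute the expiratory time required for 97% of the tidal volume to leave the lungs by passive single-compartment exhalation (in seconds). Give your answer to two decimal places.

1.37

R = (PIP − Pplat)/V̇ = (32 − 25) / 0.75 = 7.0/0.75 = 9.333 cmH2O·s/L.
C = Vt/(Pplat − PEEP) = 545.0 / (25 − 12) = 545.0/13.0 = 41.923 mL/cmH2O.
τ = R × C = 9.333 × 0.04192 L/cmH2O = 0.3912 s.
t = −τ·ln(1 − 0.97) = −0.3912·ln(0.03) = 1.372 s.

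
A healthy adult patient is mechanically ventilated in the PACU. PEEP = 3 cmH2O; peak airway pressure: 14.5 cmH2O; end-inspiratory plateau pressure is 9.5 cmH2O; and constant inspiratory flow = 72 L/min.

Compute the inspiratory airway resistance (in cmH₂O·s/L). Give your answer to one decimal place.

4.2

Flow: 72 L/min ÷ 60 = 1.2 L/s.
Raw = (PIP − Pplat) / flow = (14.5 − 9.5) / 1.2 = 5.0 / 1.2 = 4.167 cmH2O·s/L.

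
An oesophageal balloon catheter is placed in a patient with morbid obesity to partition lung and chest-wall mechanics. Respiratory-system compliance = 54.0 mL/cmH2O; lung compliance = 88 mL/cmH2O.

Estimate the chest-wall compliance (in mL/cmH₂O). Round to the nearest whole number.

140

1/Ccw = 1/Crs − 1/CL.
1/Ccw = 1/54.0 − 1/88 = 0.007155.
Ccw = 139.76 mL/cmH2O.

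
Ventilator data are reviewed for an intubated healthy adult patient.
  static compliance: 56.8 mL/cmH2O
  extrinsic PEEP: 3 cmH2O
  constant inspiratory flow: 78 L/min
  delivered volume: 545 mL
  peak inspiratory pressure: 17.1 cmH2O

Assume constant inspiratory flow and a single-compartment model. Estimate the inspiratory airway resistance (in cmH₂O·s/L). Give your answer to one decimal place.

Flow: 78 L/min ÷ 60 = 1.3 L/s.
Equation of motion (constant flow): PIP = Vt/C + R·V̇ + PEEP.
R·V̇ = PIP − Vt/C − PEEP = 17.1 − 545/56.8 − 3 = 17.1 − 9.595 − 3 = 4.505 cmH2O.
R = 4.505 / 1.3 = 3.465 cmH2O·s/L.

3.5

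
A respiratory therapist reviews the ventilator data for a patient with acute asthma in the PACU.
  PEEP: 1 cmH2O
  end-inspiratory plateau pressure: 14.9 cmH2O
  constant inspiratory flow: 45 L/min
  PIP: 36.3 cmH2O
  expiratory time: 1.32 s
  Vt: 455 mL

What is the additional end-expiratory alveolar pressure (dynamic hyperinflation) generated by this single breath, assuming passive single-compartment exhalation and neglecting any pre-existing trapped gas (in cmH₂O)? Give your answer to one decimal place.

Flow: 45 L/min ÷ 60 = 0.75 L/s.
R = (PIP − Pplat)/V̇ = (36.3 − 14.9) / 0.75 = 21.4/0.75 = 28.533 cmH2O·s/L.
C = Vt/(Pplat − PEEP) = 455.0 / (14.9 − 1) = 455.0/13.9 = 32.734 mL/cmH2O.
τ = R × C = 28.533 × 0.03273 L/cmH2O = 0.9339 s.
Fraction remaining = e^(−Te/τ) = e^(−1.32/0.9339) = 0.2433; trapped volume = 455.0 × 0.2433 = 110.7 mL.
Additional alveolar pressure from trapping ≈ V_trapped / C = 110.7 / 32.734 = 3.382 cmH2O.

3.4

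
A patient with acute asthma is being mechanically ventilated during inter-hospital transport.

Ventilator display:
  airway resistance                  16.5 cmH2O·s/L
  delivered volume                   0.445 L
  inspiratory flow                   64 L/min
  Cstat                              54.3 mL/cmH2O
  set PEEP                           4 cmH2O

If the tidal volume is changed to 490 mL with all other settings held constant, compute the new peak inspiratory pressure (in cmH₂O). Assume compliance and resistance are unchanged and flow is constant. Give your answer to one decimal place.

30.6

Flow: 64 L/min ÷ 60 = 1.0667 L/s.
PIP = Vt/C + R·V̇ + PEEP (constant-flow equation of motion).
Only the elastic term changes: ΔPIP = ΔVt / C = (490 − 445) / 54.3 = 0.8287 cmH2O.
Original PIP = 445/54.3 + 16.5×1.0667 + 4 = 29.796 cmH2O; new PIP = 29.796 + (0.8287) = 30.625 cmH2O.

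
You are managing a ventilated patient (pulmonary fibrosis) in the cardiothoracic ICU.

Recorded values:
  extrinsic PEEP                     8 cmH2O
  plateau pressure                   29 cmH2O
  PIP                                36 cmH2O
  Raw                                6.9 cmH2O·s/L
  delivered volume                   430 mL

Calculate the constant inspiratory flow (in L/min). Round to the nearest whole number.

61

flow = (PIP − Pplat) / Raw = (36 − 29) / 6.9 = 1.014 L/s × 60 = 60.84 L/min.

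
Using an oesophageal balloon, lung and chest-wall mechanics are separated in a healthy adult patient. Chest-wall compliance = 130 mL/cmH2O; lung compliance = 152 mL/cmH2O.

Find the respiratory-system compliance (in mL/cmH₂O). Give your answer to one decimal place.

Lung and chest wall are elastances in series: 1/Crs = 1/CL + 1/Ccw.
1/Crs = 1/152 + 1/130 = 0.01427.
Crs = 70.077 mL/cmH2O.

70.1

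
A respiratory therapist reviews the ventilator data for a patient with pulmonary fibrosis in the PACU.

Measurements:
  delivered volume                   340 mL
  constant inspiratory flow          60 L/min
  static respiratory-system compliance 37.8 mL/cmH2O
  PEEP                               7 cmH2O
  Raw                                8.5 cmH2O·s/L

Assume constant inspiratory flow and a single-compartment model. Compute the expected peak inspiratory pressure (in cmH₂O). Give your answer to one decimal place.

24.5

Flow: 60 L/min ÷ 60 = 1 L/s.
Equation of motion (constant flow): PIP = Vt/C + R·V̇ + PEEP.
PIP = 340/37.8 + 8.5×1 + 7 = 8.995 + 8.5 + 7 = 24.495 cmH2O.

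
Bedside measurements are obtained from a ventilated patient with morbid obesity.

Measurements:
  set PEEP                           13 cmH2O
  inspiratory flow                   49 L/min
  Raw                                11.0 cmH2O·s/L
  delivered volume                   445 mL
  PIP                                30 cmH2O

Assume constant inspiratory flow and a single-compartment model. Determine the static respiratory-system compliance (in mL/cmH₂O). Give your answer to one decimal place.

55.5

Flow: 49 L/min ÷ 60 = 0.8167 L/s.
Equation of motion (constant flow): PIP = Vt/C + R·V̇ + PEEP.
Vt/C = PIP − R·V̇ − PEEP = 30 − 11.0×0.8167 − 13 = 30 − 8.984 − 13 = 8.016 cmH2O.
C = Vt / 8.016 = 445 / 8.016 = 55.514 mL/cmH2O.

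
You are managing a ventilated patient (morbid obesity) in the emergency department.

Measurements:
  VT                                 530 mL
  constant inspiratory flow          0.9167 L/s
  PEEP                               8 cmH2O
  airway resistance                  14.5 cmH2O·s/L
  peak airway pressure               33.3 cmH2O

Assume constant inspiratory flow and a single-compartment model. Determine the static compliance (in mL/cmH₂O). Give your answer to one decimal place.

Equation of motion (constant flow): PIP = Vt/C + R·V̇ + PEEP.
Vt/C = PIP − R·V̇ − PEEP = 33.3 − 14.5×0.9167 − 8 = 33.3 − 13.292 − 8 = 12.008 cmH2O.
C = Vt / 12.008 = 530 / 12.008 = 44.137 mL/cmH2O.

44.1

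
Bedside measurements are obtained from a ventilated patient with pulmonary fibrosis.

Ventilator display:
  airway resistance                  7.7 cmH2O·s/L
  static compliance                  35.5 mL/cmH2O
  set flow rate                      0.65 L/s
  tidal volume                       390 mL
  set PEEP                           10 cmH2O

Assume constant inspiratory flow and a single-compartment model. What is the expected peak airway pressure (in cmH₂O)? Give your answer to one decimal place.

Equation of motion (constant flow): PIP = Vt/C + R·V̇ + PEEP.
PIP = 390/35.5 + 7.7×0.65 + 10 = 10.986 + 5.005 + 10 = 25.991 cmH2O.

26.0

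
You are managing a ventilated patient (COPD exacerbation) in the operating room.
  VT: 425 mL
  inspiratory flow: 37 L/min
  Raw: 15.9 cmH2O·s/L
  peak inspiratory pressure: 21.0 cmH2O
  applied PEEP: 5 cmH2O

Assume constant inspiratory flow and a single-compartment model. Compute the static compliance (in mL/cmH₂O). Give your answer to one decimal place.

Flow: 37 L/min ÷ 60 = 0.6167 L/s.
Equation of motion (constant flow): PIP = Vt/C + R·V̇ + PEEP.
Vt/C = PIP − R·V̇ − PEEP = 21.0 − 15.9×0.6167 − 5 = 21.0 − 9.806 − 5 = 6.194 cmH2O.
C = Vt / 6.194 = 425 / 6.194 = 68.615 mL/cmH2O.

68.6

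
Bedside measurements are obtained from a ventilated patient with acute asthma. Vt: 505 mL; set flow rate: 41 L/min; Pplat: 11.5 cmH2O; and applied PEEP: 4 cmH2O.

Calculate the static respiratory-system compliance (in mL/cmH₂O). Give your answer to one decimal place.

67.3

Cstat = Vt / (Pplat − PEEP) = 505 / (11.5 − 4) = 505 / 7.5 = 67.333 mL/cmH2O.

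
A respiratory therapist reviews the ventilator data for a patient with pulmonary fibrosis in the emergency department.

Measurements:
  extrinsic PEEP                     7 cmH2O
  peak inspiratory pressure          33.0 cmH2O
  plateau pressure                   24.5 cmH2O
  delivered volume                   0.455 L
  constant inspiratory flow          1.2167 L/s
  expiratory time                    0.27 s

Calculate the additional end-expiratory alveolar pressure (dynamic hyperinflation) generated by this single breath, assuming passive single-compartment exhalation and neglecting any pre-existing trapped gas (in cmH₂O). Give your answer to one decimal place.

4.0

R = (PIP − Pplat)/V̇ = (33.0 − 24.5) / 1.2167 = 8.5/1.2167 = 6.986 cmH2O·s/L.
C = Vt/(Pplat − PEEP) = 455.0 / (24.5 − 7) = 455.0/17.5 = 26.0 mL/cmH2O.
τ = R × C = 6.986 × 0.026 L/cmH2O = 0.1816 s.
Fraction remaining = e^(−Te/τ) = e^(−0.27/0.1816) = 0.2261; trapped volume = 455.0 × 0.2261 = 102.88 mL.
Additional alveolar pressure from trapping ≈ V_trapped / C = 102.88 / 26.0 = 3.957 cmH2O.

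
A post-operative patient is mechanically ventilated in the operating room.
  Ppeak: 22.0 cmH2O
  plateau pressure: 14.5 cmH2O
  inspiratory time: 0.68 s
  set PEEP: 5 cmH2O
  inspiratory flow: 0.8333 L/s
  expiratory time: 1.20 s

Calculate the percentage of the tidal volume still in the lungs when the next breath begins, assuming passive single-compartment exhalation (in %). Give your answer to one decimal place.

Vt = flow × Ti = 0.8333 L/s × 0.68 s × 1000 mL/L = 566.64 mL.
R = (PIP − Pplat)/V̇ = (22.0 − 14.5) / 0.8333 = 7.5/0.8333 = 9.0 cmH2O·s/L.
C = Vt/(Pplat − PEEP) = 566.64 / (14.5 − 5) = 566.64/9.5 = 59.646 mL/cmH2O.
τ = R × C = 9.0 × 0.05965 L/cmH2O = 0.5369 s.
Fraction remaining at end-expiration = e^(−Te/τ) = e^(−1.20/0.5369) = 0.107 → 10.7%.

10.7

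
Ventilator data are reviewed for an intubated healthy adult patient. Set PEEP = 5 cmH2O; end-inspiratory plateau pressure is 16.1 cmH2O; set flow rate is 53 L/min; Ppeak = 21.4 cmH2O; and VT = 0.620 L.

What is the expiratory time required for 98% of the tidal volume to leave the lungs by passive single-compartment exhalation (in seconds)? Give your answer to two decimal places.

Flow: 53 L/min ÷ 60 = 0.8833 L/s.
R = (PIP − Pplat)/V̇ = (21.4 − 16.1) / 0.8833 = 5.3/0.8833 = 6.0 cmH2O·s/L.
C = Vt/(Pplat − PEEP) = 620.0 / (16.1 − 5) = 620.0/11.1 = 55.856 mL/cmH2O.
τ = R × C = 6.0 × 0.05586 L/cmH2O = 0.3352 s.
t = −τ·ln(1 − 0.98) = −0.3352·ln(0.02) = 1.311 s.

1.31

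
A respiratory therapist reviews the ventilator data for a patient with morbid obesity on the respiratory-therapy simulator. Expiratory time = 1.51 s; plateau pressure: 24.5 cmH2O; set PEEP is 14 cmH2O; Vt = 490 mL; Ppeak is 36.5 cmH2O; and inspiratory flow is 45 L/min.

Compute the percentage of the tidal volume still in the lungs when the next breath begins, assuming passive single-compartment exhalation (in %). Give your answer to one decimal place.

13.2

Flow: 45 L/min ÷ 60 = 0.75 L/s.
R = (PIP − Pplat)/V̇ = (36.5 − 24.5) / 0.75 = 12.0/0.75 = 16.0 cmH2O·s/L.
C = Vt/(Pplat − PEEP) = 490.0 / (24.5 − 14) = 490.0/10.5 = 46.667 mL/cmH2O.
τ = R × C = 16.0 × 0.04667 L/cmH2O = 0.7467 s.
Fraction remaining at end-expiration = e^(−Te/τ) = e^(−1.51/0.7467) = 0.1324 → 13.24%.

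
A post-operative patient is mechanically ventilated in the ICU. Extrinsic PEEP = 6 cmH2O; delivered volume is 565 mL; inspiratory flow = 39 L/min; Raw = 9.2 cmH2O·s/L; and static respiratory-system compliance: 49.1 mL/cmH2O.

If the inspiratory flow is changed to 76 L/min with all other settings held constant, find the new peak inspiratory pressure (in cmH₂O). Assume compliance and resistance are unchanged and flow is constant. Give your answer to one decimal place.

29.2

Flow: 39 L/min ÷ 60 = 0.65 L/s.
New flow: 76 L/min ÷ 60 = 1.2667 L/s.
PIP = Vt/C + R·V̇ + PEEP (constant-flow equation of motion).
Only the resistive term changes: ΔPIP = R × ΔV̇ = 9.2 × (1.2667 − 0.65) = 9.2 × 0.6167 = 5.674 cmH2O.
Original PIP = 565/49.1 + 9.2×0.65 + 6 = 23.487 cmH2O; new PIP = 23.487 + (5.674) = 29.161 cmH2O.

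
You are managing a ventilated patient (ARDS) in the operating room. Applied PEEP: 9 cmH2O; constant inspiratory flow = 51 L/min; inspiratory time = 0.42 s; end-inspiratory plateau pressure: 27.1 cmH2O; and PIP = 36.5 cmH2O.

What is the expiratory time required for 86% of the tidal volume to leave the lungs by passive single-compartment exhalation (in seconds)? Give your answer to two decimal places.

Flow: 51 L/min ÷ 60 = 0.85 L/s.
Vt = flow × Ti = 0.85 L/s × 0.42 s × 1000 mL/L = 357.0 mL.
R = (PIP − Pplat)/V̇ = (36.5 − 27.1) / 0.85 = 9.4/0.85 = 11.059 cmH2O·s/L.
C = Vt/(Pplat − PEEP) = 357.0 / (27.1 − 9) = 357.0/18.1 = 19.724 mL/cmH2O.
τ = R × C = 11.059 × 0.01972 L/cmH2O = 0.2181 s.
t = −τ·ln(1 − 0.86) = −0.2181·ln(0.14) = 0.4288 s.

0.43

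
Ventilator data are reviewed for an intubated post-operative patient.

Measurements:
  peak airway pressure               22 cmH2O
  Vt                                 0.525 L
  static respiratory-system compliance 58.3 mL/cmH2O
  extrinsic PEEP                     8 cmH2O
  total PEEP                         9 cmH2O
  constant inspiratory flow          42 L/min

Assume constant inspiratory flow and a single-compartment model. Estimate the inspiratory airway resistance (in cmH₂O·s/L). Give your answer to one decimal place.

5.7

Flow: 42 L/min ÷ 60 = 0.7 L/s.
Total PEEP = 9 cmH2O (set 8 + intrinsic 1); this is the baseline alveolar pressure.
Equation of motion (constant flow): PIP = Vt/C + R·V̇ + PEEP.
R·V̇ = PIP − Vt/C − PEEP = 22 − 525/58.3 − 9 = 22 − 9.005 − 9 = 3.995 cmH2O.
R = 3.995 / 0.7 = 5.707 cmH2O·s/L.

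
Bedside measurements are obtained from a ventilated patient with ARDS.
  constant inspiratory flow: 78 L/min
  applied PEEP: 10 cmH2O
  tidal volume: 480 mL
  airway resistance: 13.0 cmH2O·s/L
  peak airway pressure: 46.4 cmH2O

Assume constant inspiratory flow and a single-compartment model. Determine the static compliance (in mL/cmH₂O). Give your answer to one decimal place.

Flow: 78 L/min ÷ 60 = 1.3 L/s.
Equation of motion (constant flow): PIP = Vt/C + R·V̇ + PEEP.
Vt/C = PIP − R·V̇ − PEEP = 46.4 − 13.0×1.3 − 10 = 46.4 − 16.9 − 10 = 19.5 cmH2O.
C = Vt / 19.5 = 480 / 19.5 = 24.615 mL/cmH2O.

24.6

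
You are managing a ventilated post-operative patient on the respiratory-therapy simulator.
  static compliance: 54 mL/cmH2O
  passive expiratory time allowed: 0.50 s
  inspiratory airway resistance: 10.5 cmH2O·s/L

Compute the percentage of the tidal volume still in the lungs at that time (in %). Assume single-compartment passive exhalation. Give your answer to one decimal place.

41.4

τ = R × C = 10.5 × 54 mL/cmH2O = 10.5 × 0.054 L/cmH2O = 0.567 s.
Passive exhalation: V(t)/V₀ = e^(−t/τ) = e^(−0.50/0.567) = 0.414.
Fraction remaining = 0.414 → 41.4%.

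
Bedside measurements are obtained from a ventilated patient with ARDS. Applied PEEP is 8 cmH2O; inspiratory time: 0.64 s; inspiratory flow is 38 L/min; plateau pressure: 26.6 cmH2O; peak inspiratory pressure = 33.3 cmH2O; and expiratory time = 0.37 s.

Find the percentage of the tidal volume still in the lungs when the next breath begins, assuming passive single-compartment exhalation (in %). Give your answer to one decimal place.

20.1

Flow: 38 L/min ÷ 60 = 0.6333 L/s.
Vt = flow × Ti = 0.6333 L/s × 0.64 s × 1000 mL/L = 405.31 mL.
R = (PIP − Pplat)/V̇ = (33.3 − 26.6) / 0.6333 = 6.7/0.6333 = 10.58 cmH2O·s/L.
C = Vt/(Pplat − PEEP) = 405.31 / (26.6 − 8) = 405.31/18.6 = 21.791 mL/cmH2O.
τ = R × C = 10.58 × 0.02179 L/cmH2O = 0.2305 s.
Fraction remaining at end-expiration = e^(−Te/τ) = e^(−0.37/0.2305) = 0.2008 → 20.08%.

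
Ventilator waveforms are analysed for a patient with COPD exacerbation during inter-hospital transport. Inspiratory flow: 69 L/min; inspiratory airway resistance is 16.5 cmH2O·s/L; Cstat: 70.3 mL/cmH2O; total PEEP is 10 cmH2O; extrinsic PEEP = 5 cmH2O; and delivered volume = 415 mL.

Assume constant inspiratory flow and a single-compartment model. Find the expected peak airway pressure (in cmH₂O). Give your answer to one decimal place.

Flow: 69 L/min ÷ 60 = 1.15 L/s.
Total PEEP = 10 cmH2O (set 5 + intrinsic 5); this is the baseline alveolar pressure.
Equation of motion (constant flow): PIP = Vt/C + R·V̇ + PEEP.
PIP = 415/70.3 + 16.5×1.15 + 10 = 5.903 + 18.975 + 10 = 34.878 cmH2O.

34.9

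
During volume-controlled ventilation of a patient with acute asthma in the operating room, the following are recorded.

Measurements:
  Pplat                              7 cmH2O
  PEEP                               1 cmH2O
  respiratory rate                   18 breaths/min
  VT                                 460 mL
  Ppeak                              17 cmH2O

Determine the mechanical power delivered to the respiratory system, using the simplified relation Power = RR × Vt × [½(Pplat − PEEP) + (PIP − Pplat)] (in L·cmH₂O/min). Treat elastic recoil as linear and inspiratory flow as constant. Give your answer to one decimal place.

107.6

Per-breath work = Vt × [½(Pplat−PEEP) + (PIP−Pplat)] = 0.460 × [0.5×6.0 + 10.0] = 0.460 × 13.0 = 5.98 L·cmH2O.
Power = 18 × 5.98 = 107.64 L·cmH2O/min.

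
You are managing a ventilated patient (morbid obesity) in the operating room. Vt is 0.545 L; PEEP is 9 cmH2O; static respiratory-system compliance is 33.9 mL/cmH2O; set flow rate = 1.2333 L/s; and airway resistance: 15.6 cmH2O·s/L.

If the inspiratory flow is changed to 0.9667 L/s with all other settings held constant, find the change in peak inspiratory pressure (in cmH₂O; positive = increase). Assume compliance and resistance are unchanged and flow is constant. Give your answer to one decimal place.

PIP = Vt/C + R·V̇ + PEEP (constant-flow equation of motion).
Only the resistive term changes: ΔPIP = R × ΔV̇ = 15.6 × (0.9667 − 1.2333) = 15.6 × -0.2666 = -4.159 cmH2O.

-4.2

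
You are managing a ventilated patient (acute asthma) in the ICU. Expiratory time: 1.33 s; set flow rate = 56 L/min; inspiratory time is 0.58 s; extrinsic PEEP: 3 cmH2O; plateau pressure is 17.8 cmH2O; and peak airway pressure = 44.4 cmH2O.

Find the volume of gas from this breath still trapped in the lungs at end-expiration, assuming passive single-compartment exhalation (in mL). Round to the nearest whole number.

151

Flow: 56 L/min ÷ 60 = 0.9333 L/s.
Vt = flow × Ti = 0.9333 L/s × 0.58 s × 1000 mL/L = 541.31 mL.
R = (PIP − Pplat)/V̇ = (44.4 − 17.8) / 0.9333 = 26.6/0.9333 = 28.501 cmH2O·s/L.
C = Vt/(Pplat − PEEP) = 541.31 / (17.8 − 3) = 541.31/14.8 = 36.575 mL/cmH2O.
τ = R × C = 28.501 × 0.03658 L/cmH2O = 1.043 s.
Fraction remaining = e^(−Te/τ) = e^(−1.33/1.043) = 0.2794.
Trapped volume = 541.31 × 0.2794 = 151.24 mL.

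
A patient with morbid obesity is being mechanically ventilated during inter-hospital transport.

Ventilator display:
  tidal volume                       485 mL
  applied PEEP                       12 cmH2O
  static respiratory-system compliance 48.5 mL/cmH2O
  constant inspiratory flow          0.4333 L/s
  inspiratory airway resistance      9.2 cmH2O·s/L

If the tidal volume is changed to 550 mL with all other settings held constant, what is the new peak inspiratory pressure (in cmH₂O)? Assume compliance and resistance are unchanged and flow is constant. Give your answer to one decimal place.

27.3

PIP = Vt/C + R·V̇ + PEEP (constant-flow equation of motion).
Only the elastic term changes: ΔPIP = ΔVt / C = (550 − 485) / 48.5 = 1.34 cmH2O.
Original PIP = 485/48.5 + 9.2×0.4333 + 12 = 25.986 cmH2O; new PIP = 25.986 + (1.34) = 27.326 cmH2O.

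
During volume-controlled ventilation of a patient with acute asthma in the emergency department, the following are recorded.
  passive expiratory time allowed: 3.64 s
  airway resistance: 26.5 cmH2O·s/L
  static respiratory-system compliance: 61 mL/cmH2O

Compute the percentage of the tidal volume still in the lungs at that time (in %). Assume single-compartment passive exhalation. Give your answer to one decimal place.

10.5

τ = R × C = 26.5 × 61 mL/cmH2O = 26.5 × 0.061 L/cmH2O = 1.617 s.
Passive exhalation: V(t)/V₀ = e^(−t/τ) = e^(−3.64/1.617) = 0.1053.
Fraction remaining = 0.1053 → 10.53%.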